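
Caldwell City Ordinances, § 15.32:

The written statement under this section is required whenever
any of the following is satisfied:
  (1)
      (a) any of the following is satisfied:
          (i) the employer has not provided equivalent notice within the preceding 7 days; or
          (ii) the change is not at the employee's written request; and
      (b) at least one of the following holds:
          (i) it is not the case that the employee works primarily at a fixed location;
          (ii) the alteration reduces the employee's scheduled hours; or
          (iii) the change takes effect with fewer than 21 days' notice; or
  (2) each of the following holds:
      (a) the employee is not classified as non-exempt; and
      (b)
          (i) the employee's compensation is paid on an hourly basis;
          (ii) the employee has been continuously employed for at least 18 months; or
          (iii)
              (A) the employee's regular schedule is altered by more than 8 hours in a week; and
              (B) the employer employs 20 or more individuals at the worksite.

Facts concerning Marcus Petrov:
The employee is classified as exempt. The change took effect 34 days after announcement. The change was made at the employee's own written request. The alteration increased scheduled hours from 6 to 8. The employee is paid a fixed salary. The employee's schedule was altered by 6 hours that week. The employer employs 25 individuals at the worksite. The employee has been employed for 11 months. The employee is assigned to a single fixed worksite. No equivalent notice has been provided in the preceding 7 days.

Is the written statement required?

(i) no recent notice — holds.
(ii) not employee-requested — not met.
(a) = T OR F = true.
(i) not (fixed location) — not met.
(ii) hours reduced — not met.
(iii) < 21 days' notice — not met.
(b): F OR F OR F → false.
So (1) is not satisfied (T AND F).
(a) not (non-exempt) — holds.
(i) hourly-paid — fails.
(ii) tenure ≥ 18 mo. — not met.
(A) schedule shift > 8h — not met.
(B) ≥ 20 at site — met.
(iii) = F AND T = false.
(b) = F OR F OR F = false.
So (2) is not satisfied (T AND F).
Overall: F OR F → false.

No — not required.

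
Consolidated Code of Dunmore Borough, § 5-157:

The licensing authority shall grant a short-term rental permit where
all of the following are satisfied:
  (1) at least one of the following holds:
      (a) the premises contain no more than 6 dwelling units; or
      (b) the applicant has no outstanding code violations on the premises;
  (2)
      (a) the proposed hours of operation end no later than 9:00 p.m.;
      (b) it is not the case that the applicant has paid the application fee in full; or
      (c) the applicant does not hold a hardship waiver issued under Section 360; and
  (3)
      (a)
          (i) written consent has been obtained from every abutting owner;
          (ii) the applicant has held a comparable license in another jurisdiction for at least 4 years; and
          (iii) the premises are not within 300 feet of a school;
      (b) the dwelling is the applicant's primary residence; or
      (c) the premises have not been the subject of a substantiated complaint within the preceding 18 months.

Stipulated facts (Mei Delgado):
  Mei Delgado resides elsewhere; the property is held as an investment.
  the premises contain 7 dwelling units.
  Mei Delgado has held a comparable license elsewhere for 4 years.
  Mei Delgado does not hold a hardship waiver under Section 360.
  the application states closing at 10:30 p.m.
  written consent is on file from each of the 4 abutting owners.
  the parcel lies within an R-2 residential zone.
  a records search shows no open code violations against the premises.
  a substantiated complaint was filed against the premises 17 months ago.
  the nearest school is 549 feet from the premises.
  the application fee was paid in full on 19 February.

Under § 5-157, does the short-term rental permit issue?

Yes — granted.

(a) ≤ 6 units — not met.
(b) no code violations — satisfied.
(1): F OR T → true.
(a) closes by 9 p.m. — not met.
(b) not (fee paid) — fails.
(c) not (hardship waiver) — satisfied.
(2): F OR F OR T → true.
(i) all abutters consent — satisfied.
(ii) prior license ≥ 4 yr — met.
(iii) ≥300 ft from school — holds.
So (a) is satisfied (T AND T AND T).
(b) primary residence — not met.
(c) no complaint in 18 mo. — fails.
So (3) is satisfied (T OR F OR F).
Overall = T AND T AND T = true.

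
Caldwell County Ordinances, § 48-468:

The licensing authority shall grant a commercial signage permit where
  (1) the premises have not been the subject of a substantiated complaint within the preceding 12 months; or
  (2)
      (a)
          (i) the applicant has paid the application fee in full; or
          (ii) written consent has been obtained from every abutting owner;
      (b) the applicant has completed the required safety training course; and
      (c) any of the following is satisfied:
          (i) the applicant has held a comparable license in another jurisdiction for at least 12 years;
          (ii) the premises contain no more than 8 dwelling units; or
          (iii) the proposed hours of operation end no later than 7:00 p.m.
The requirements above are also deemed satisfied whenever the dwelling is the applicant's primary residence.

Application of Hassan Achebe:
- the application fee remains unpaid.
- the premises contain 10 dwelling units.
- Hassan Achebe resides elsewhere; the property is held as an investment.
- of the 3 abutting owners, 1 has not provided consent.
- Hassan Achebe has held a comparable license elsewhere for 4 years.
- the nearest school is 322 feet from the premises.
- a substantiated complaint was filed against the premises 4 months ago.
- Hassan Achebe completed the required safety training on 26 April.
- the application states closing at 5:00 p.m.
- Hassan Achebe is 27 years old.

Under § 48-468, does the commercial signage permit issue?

(1) no complaint in 12 mo. — fails.
(i) fee paid — fails.
(ii) all abutters consent — not satisfied.
So (a) is not satisfied (F OR F).
(b) safety training — met.
(i) prior license ≥ 12 yr — not met.
(ii) ≤ 8 units — not satisfied.
(iii) closes by 7 p.m. — holds.
(c) = F OR F OR T = true.
So (2) is not satisfied (F AND T AND T).
So Overall is not satisfied (F OR F).
Exception (primary residence) — not satisfied.
Result: main false OR exception false → false.

No — denied.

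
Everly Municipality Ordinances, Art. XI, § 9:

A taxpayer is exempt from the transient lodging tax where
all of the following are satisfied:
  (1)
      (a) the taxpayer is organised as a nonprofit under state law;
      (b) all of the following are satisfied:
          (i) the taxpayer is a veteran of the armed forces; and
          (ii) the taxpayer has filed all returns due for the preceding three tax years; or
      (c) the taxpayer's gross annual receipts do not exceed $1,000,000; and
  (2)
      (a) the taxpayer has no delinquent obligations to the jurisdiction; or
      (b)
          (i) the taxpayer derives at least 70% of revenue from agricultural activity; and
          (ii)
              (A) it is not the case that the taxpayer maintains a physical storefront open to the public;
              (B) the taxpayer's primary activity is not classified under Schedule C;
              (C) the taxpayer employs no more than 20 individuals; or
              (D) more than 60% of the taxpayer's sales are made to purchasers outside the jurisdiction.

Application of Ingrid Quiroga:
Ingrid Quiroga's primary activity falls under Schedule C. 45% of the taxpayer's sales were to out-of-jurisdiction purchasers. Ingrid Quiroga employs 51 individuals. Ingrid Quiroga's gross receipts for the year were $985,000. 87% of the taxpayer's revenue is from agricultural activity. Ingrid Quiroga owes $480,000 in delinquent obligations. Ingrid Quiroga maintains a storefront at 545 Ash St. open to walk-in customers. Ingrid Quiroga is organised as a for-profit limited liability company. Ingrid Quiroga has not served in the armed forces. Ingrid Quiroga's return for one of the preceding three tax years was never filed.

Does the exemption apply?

(a) nonprofit — not satisfied.
(i) veteran — not met.
(ii) returns current — not met.
(b): F AND F → false.
(c) receipts ≤ $1,000,000 — satisfied.
(1) = F OR F OR T = true.
(a) no delinquency — not met.
(i) ≥70% agricultural — satisfied.
(A) not (has storefront) — fails.
(B) not (Schedule C activity) — not satisfied.
(C) ≤ 20 employees — fails.
(D) >60% out-of-jur. sales — not met.
(ii): F OR F OR F OR F → false.
(b) = T AND F = false.
So (2) is not satisfied (F OR F).
Overall: T AND F → false.

No — not exempt.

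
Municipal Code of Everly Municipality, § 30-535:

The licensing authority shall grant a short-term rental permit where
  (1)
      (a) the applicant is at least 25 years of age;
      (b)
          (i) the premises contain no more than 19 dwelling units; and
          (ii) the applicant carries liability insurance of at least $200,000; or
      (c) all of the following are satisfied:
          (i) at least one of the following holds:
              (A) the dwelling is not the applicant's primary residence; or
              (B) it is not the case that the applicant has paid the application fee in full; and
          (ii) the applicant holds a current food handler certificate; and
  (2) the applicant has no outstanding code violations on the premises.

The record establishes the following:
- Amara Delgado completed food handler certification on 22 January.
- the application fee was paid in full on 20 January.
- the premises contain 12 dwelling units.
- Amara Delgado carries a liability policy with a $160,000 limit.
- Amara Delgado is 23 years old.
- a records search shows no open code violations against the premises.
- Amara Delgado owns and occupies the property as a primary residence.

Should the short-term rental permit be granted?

(a) age ≥ 25 — not satisfied.
(i) ≤ 19 units — met.
(ii) insurance ≥ $200,000 — fails.
(b): T AND F → false.
(A) not (primary residence) — not met.
(B) not (fee paid) — not satisfied.
(i) = F OR F = false.
(ii) food handler cert. — satisfied.
(c): F AND T → false.
(1) = F OR F OR F = false.
(2) no code violations — met.
Overall: F AND T → false.

No — denied.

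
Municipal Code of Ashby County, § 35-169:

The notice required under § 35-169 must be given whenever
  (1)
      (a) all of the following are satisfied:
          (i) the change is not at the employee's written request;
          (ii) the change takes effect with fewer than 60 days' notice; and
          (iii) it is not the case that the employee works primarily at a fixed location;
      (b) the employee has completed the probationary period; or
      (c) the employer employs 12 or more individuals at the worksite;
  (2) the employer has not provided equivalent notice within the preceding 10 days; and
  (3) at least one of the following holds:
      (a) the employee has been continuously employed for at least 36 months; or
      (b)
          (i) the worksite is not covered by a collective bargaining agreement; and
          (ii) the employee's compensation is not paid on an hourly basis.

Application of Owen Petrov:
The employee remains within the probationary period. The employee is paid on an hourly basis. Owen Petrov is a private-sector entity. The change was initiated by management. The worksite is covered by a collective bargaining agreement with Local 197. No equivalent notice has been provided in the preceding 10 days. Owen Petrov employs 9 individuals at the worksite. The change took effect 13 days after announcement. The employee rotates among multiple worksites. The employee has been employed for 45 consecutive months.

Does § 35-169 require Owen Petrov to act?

(i) not employee-requested — satisfied.
(ii) < 60 days' notice — satisfied.
(iii) not (fixed location) — satisfied.
(a) = T AND T AND T = true.
(b) past probation — not met.
(c) ≥ 12 at site — fails.
So (1) is satisfied (T OR F OR F).
(2) no recent notice — holds.
(a) tenure ≥ 36 mo. — satisfied.
(i) no CBA — fails.
(ii) not (hourly-paid) — not satisfied.
(b): F AND F → false.
(3) = T OR F = true.
So Overall is satisfied (T AND T AND T).

Yes — required.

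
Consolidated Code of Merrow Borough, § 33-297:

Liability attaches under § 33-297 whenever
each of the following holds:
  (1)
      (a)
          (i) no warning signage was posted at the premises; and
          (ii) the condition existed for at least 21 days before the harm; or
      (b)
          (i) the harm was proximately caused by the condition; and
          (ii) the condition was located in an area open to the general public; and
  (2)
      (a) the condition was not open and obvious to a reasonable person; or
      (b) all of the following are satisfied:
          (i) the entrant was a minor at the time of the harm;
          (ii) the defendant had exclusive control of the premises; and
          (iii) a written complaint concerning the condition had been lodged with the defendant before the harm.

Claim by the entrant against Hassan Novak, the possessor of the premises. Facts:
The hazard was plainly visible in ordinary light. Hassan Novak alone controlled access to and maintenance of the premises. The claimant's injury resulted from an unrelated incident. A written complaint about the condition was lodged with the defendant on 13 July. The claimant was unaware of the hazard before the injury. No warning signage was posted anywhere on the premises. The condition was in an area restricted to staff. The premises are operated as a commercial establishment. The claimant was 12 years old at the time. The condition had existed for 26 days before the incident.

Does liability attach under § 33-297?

Yes — liable.

(i) no signage posted — met.
(ii) condition ≥21 days old — met.
(a) = T AND T = true.
(i) proximate cause — fails.
(ii) public area — fails.
So (b) is not satisfied (F AND F).
(1) = T OR F = true.
(a) not open/obvious — fails.
(i) entrant a minor — satisfied.
(ii) exclusive control — satisfied.
(iii) complaint lodged — met.
(b) = T AND T AND T = true.
(2): F OR T → true.
So Overall is satisfied (T AND T).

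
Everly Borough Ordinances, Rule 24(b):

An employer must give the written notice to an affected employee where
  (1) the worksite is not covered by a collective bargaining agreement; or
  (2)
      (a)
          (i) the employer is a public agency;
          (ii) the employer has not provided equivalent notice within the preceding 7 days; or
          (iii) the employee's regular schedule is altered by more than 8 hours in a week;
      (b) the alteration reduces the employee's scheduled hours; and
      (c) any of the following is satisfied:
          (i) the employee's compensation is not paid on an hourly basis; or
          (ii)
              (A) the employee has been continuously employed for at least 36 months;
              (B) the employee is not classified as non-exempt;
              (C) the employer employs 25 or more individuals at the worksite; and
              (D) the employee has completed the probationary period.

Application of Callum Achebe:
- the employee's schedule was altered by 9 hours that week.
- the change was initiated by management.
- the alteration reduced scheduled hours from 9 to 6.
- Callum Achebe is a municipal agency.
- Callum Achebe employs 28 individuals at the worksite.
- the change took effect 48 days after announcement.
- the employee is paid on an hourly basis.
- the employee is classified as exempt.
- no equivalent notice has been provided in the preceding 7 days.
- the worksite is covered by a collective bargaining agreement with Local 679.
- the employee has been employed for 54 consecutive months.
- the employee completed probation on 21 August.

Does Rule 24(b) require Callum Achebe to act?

(1) no CBA — fails.
(i) public agency — holds.
(ii) no recent notice — satisfied.
(iii) schedule shift > 8h — satisfied.
(a) = T OR T OR T = true.
(b) hours reduced — satisfied.
(i) not (hourly-paid) — not met.
(A) tenure ≥ 36 mo. — satisfied.
(B) not (non-exempt) — met.
(C) ≥ 25 at site — met.
(D) past probation — met.
(ii) = T AND T AND T AND T = true.
(c) = F OR T = true.
So (2) is satisfied (T AND T AND T).
Overall = F OR T = true.

Yes — required.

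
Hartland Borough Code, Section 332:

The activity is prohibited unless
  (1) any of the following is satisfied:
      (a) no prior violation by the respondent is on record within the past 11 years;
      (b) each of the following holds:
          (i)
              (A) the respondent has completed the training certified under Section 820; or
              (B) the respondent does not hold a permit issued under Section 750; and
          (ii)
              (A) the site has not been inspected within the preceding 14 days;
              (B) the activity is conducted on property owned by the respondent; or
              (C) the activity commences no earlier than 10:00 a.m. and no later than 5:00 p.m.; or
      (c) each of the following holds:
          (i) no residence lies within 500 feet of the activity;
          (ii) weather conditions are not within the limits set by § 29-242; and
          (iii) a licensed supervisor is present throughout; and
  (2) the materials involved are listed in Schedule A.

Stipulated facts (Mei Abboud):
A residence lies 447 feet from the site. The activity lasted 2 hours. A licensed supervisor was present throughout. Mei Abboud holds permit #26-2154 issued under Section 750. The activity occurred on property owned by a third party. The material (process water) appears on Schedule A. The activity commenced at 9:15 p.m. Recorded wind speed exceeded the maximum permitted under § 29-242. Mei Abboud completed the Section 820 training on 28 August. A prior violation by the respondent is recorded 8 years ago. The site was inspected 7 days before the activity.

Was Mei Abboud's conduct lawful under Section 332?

(a) no prior violation — fails.
(A) training certified — satisfied.
(B) not (holds permit) — fails.
(i) = T OR F = true.
(A) not (site inspected) — not met.
(B) own property — fails.
(C) start within hours — fails.
So (ii) is not satisfied (F OR F OR F).
So (b) is not satisfied (T AND F).
(i) no residence in 500 ft — not met.
(ii) not (weather ok) — met.
(iii) supervisor present — holds.
(c): F AND T AND T → false.
So (1) is not satisfied (F OR F OR F).
(2) Schedule A material — holds.
Overall: F AND T → false.

No — unlawful.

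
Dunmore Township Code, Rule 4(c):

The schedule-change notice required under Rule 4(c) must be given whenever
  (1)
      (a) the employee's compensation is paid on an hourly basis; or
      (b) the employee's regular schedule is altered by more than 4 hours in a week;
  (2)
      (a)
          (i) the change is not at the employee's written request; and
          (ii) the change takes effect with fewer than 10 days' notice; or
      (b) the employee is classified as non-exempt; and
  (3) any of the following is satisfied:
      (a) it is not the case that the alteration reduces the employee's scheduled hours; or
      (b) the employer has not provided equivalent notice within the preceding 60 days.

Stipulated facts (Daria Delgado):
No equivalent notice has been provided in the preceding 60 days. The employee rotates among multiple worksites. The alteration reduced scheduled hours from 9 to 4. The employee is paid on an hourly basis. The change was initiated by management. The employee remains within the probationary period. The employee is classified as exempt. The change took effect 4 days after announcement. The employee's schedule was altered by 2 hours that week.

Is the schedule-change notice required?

Yes — required.

(a) hourly-paid — met.
(b) schedule shift > 4h — not satisfied.
(1): T OR F → true.
(i) not employee-requested — holds.
(ii) < 10 days' notice — met.
So (a) is satisfied (T AND T).
(b) non-exempt — fails.
So (2) is satisfied (T OR F).
(a) not (hours reduced) — not met.
(b) no recent notice — met.
(3): F OR T → true.
Overall = T AND T AND T = true.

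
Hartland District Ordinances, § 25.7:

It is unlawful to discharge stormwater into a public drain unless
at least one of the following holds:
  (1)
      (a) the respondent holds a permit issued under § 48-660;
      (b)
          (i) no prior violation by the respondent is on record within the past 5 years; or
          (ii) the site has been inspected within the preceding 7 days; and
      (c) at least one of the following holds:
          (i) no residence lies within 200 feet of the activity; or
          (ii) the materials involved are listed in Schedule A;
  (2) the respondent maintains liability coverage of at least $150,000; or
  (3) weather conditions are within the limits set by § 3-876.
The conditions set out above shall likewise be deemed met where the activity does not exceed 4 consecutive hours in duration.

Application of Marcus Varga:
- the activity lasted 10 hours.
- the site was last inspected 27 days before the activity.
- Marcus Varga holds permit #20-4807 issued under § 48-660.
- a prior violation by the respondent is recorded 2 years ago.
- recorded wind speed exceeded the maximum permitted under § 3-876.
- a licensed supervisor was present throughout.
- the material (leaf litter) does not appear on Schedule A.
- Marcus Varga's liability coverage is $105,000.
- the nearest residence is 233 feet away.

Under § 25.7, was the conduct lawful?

(a) holds permit — met.
(i) no prior violation — fails.
(ii) site inspected — not met.
(b) = F OR F = false.
(i) no residence in 200 ft — met.
(ii) Schedule A material — fails.
(c): T OR F → true.
So (1) is not satisfied (T AND F AND T).
(2) coverage ≥ $150,000 — not met.
(3) weather ok — not met.
Overall: F OR F OR F → false.
Exception (≤ 4 hrs duration) — not satisfied.
Result: main false OR exception false → false.

No — unlawful.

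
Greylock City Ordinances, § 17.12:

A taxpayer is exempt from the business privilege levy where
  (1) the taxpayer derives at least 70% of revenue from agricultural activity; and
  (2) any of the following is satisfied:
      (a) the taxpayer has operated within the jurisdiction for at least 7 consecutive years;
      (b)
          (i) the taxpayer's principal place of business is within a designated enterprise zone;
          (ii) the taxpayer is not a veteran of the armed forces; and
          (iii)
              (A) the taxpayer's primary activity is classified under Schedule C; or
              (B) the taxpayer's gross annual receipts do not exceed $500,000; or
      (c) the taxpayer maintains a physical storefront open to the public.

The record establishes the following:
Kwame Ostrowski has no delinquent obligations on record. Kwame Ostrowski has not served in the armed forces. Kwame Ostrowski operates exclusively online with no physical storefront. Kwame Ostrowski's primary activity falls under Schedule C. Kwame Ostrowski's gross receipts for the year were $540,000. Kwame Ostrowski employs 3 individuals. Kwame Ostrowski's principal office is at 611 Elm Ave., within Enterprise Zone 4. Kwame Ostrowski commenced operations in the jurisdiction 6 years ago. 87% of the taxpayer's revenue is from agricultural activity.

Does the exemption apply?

(1) ≥70% agricultural — satisfied.
(a) ≥ 7 yrs in jurisdiction — fails.
(i) in enterprise zone — met.
(ii) not (veteran) — met.
(A) Schedule C activity — satisfied.
(B) receipts ≤ $500,000 — not met.
(iii): T OR F → true.
So (b) is satisfied (T AND T AND T).
(c) has storefront — not met.
(2) = F OR T OR F = true.
Overall = T AND T = true.

Yes — exempt.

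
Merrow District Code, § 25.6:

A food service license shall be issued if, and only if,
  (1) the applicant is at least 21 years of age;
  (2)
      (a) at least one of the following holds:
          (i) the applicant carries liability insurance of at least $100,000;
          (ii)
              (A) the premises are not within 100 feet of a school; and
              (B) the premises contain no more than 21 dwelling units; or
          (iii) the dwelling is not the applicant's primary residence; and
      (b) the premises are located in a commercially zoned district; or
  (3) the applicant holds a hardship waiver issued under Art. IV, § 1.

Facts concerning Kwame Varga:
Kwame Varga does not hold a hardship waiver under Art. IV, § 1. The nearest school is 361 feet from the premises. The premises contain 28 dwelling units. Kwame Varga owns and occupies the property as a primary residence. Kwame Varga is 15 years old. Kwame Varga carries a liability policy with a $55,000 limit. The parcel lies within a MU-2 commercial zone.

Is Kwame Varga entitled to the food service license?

(1) age ≥ 21 — not met.
(i) insurance ≥ $100,000 — not satisfied.
(A) ≥100 ft from school — holds.
(B) ≤ 21 units — fails.
(ii): T AND F → false.
(iii) not (primary residence) — fails.
(a): F OR F OR F → false.
(b) commercially zoned — satisfied.
So (2) is not satisfied (F AND T).
(3) hardship waiver — not satisfied.
So Overall is not satisfied (F OR F OR F).

No — denied.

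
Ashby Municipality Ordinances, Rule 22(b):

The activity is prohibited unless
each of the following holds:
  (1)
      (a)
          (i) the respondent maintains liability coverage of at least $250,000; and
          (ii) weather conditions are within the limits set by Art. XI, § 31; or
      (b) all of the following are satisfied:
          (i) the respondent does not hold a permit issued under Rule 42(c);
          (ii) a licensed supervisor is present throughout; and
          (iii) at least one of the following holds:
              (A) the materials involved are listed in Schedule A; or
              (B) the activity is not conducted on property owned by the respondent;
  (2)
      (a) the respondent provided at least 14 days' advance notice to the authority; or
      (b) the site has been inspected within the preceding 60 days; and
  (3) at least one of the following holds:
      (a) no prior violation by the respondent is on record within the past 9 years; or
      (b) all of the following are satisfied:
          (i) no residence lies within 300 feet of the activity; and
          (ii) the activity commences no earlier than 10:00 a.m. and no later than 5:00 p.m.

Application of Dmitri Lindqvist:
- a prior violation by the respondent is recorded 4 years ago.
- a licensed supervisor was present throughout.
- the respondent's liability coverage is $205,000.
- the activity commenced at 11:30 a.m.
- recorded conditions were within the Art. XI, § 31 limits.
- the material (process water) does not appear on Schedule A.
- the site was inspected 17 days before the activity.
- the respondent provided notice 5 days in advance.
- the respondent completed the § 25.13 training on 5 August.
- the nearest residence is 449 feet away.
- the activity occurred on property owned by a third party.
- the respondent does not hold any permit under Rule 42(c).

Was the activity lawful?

Yes — lawful.

(i) coverage ≥ $250,000 — fails.
(ii) weather ok — met.
(a): F AND T → false.
(i) not (holds permit) — met.
(ii) supervisor present — holds.
(A) Schedule A material — fails.
(B) not (own property) — satisfied.
So (iii) is satisfied (F OR T).
So (b) is satisfied (T AND T AND T).
So (1) is satisfied (F OR T).
(a) ≥14 days' notice — not satisfied.
(b) site inspected — met.
(2) = F OR T = true.
(a) no prior violation — not met.
(i) no residence in 300 ft — satisfied.
(ii) start within hours — met.
(b): T AND T → true.
(3) = F OR T = true.
Overall = T AND T AND T = true.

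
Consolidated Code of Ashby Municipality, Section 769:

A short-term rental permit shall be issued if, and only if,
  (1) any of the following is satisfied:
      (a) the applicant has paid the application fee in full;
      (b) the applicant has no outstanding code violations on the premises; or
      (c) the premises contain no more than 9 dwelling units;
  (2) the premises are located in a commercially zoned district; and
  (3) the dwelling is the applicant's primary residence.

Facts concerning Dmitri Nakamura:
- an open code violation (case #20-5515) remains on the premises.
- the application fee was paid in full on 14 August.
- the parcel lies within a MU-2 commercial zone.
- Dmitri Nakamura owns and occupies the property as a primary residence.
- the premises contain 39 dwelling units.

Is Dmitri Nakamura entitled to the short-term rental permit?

(a) fee paid — holds.
(b) no code violations — not met.
(c) ≤ 9 units — not met.
(1): T OR F OR F → true.
(2) commercially zoned — met.
(3) primary residence — holds.
So Overall is satisfied (T AND T AND T).

Yes — granted.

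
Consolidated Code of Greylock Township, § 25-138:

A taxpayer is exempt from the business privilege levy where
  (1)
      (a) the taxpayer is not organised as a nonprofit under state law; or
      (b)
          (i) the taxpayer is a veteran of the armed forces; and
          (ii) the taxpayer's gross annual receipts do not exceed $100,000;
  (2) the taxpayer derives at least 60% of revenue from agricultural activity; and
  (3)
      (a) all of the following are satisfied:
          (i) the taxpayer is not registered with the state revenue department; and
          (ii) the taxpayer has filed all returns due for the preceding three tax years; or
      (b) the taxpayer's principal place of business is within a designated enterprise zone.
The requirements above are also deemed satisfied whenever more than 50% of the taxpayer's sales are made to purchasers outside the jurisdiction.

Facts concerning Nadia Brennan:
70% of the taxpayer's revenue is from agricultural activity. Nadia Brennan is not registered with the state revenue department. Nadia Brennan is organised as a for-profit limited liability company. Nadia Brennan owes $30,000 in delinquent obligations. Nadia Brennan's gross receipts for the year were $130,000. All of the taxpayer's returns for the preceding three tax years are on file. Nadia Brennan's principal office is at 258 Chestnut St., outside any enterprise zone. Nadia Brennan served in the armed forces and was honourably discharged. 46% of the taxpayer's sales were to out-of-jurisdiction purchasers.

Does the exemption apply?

(a) not (nonprofit) — met.
(i) veteran — met.
(ii) receipts ≤ $100,000 — not met.
So (b) is not satisfied (T AND F).
So (1) is satisfied (T OR F).
(2) ≥60% agricultural — met.
(i) not (state-registered) — holds.
(ii) returns current — met.
(a) = T AND T = true.
(b) in enterprise zone — not met.
(3) = T OR F = true.
So Overall is satisfied (T AND T AND T).
Exception (>50% out-of-jur. sales) — not satisfied.
Result: main true OR exception false → true.

Yes — exempt.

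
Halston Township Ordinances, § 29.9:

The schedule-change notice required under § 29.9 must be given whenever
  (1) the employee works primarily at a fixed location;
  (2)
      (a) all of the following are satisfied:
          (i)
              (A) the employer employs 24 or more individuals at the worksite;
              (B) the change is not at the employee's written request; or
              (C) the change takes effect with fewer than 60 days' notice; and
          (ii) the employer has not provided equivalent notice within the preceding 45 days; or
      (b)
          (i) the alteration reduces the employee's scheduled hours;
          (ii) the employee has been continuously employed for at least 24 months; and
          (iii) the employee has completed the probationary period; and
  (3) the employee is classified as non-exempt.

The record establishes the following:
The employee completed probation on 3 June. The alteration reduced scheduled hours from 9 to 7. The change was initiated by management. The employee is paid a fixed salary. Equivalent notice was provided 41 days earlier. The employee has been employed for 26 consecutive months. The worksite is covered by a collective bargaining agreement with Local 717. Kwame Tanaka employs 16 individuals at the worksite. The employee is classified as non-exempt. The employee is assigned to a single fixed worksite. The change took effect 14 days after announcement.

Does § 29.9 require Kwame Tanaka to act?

(1) fixed location — met.
(A) ≥ 24 at site — fails.
(B) not employee-requested — satisfied.
(C) < 60 days' notice — met.
So (i) is satisfied (F OR T OR T).
(ii) no recent notice — not satisfied.
(a) = T AND F = false.
(i) hours reduced — holds.
(ii) tenure ≥ 24 mo. — holds.
(iii) past probation — met.
(b): T AND T AND T → true.
(2) = F OR T = true.
(3) non-exempt — satisfied.
So Overall is satisfied (T AND T AND T).

Yes — required.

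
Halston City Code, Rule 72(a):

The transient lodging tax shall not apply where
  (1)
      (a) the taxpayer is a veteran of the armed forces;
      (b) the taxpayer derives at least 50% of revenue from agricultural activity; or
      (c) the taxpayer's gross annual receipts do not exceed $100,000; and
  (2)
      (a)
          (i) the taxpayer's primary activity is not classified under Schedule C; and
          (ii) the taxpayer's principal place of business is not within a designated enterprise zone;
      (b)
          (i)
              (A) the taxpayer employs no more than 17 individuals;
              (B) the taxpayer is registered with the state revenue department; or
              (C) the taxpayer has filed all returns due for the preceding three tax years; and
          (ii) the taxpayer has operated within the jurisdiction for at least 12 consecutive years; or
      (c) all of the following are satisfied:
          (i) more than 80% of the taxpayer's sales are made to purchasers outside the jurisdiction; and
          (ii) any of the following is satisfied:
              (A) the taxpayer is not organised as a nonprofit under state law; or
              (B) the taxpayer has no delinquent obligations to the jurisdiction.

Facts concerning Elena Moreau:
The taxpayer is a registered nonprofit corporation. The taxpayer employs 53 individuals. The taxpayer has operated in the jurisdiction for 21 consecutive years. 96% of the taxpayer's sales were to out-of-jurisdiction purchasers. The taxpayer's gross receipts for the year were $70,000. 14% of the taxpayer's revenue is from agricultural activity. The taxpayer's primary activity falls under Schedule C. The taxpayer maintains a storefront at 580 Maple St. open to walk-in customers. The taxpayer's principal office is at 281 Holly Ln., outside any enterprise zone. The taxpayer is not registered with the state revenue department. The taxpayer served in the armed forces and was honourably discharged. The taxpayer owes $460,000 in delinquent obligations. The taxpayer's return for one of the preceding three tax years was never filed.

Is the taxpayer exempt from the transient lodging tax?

No — not exempt.

(a) veteran — met.
(b) ≥50% agricultural — not met.
(c) receipts ≤ $100,000 — met.
(1): T OR F OR T → true.
(i) not (Schedule C activity) — fails.
(ii) not (in enterprise zone) — holds.
(a) = F AND T = false.
(A) ≤ 17 employees — not satisfied.
(B) state-registered — not met.
(C) returns current — not satisfied.
(i): F OR F OR F → false.
(ii) ≥ 12 yrs in jurisdiction — met.
(b): F AND T → false.
(i) >80% out-of-jur. sales — met.
(A) not (nonprofit) — not met.
(B) no delinquency — fails.
So (ii) is not satisfied (F OR F).
(c): T AND F → false.
So (2) is not satisfied (F OR F OR F).
Overall: T AND F → false.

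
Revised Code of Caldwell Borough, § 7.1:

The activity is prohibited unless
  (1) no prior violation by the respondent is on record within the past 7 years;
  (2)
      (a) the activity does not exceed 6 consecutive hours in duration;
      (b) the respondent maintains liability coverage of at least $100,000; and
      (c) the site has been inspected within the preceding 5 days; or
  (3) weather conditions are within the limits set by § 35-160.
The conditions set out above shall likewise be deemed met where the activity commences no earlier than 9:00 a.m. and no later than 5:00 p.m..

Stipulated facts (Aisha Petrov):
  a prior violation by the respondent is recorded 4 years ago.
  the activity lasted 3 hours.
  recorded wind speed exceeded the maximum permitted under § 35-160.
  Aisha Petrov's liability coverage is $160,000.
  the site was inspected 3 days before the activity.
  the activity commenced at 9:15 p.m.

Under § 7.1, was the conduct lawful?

(1) no prior violation — not met.
(a) ≤ 6 hrs duration — holds.
(b) coverage ≥ $100,000 — met.
(c) site inspected — holds.
So (2) is satisfied (T AND T AND T).
(3) weather ok — not met.
So Overall is satisfied (F OR T OR F).
Exception (start within hours) — not satisfied.
Result: main true OR exception false → true.

Yes — lawful.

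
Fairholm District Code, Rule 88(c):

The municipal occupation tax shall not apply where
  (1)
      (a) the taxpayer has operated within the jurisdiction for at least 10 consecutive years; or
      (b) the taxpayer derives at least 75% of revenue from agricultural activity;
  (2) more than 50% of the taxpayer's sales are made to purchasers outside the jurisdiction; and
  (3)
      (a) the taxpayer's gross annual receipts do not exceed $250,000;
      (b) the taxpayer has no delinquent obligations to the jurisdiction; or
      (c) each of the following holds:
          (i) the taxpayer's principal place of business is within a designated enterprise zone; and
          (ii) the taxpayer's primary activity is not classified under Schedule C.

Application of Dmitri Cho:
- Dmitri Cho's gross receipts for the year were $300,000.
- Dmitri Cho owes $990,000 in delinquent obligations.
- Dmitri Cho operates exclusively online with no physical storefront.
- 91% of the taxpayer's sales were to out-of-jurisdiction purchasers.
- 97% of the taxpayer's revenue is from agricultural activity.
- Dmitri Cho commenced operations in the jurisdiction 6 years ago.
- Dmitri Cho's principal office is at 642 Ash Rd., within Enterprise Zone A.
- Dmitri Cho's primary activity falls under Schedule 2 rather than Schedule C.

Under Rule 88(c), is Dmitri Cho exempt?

Yes — exempt.

(a) ≥ 10 yrs in jurisdiction — fails.
(b) ≥75% agricultural — holds.
So (1) is satisfied (F OR T).
(2) >50% out-of-jur. sales — holds.
(a) receipts ≤ $250,000 — not met.
(b) no delinquency — not met.
(i) in enterprise zone — satisfied.
(ii) not (Schedule C activity) — met.
So (c) is satisfied (T AND T).
(3) = F OR F OR T = true.
So Overall is satisfied (T AND T AND T).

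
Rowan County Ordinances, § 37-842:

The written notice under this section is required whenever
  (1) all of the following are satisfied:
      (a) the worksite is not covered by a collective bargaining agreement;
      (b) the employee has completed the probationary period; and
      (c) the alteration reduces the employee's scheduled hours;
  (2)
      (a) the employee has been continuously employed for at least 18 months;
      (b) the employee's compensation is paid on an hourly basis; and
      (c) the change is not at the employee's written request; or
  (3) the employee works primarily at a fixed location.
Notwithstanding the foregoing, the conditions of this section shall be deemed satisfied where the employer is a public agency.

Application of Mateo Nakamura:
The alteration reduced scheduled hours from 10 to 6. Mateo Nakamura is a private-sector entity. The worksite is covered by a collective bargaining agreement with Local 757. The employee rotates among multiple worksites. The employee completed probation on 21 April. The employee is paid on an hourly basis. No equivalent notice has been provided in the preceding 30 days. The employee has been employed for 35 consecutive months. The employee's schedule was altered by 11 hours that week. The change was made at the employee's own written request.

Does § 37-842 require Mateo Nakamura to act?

No — not required.

(a) no CBA — not met.
(b) past probation — holds.
(c) hours reduced — met.
(1): F AND T AND T → false.
(a) tenure ≥ 18 mo. — met.
(b) hourly-paid — holds.
(c) not employee-requested — not met.
So (2) is not satisfied (T AND T AND F).
(3) fixed location — not met.
Overall: F OR F OR F → false.
Exception (public agency) — not satisfied.
Result: main false OR exception false → false.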